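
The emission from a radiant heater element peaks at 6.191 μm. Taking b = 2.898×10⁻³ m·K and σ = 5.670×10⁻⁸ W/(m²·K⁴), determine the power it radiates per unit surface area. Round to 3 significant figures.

Wien's law: T = b/λ_max = 2.898×10⁻³/6.191×10⁻⁶ = 468.099 K.
Then I = σT⁴ = 5.670×10⁻⁸×(468.099)⁴ = 2.72×10³ W/m².

I ≈ 2.72×10³ W/m²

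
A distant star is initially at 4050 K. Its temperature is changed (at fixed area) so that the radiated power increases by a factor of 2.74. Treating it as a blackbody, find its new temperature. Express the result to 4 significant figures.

P ∝ T⁴, so T₂/T₁ = (P₂/P₁)^(1/4) = (2.74)^(1/4) = 1.28658.
T₂ = 4050 × 1.28658 = 5211 K.

T₂ ≈ 5211 K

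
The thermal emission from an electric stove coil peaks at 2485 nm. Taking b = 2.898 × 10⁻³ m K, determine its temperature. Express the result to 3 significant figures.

T ≈ 1.17×10³ K

Wien's law gives T = b/λ_max = (2.898×10⁻³ m·K)/(2.485×10⁻⁶ m) = 1.17×10³ K.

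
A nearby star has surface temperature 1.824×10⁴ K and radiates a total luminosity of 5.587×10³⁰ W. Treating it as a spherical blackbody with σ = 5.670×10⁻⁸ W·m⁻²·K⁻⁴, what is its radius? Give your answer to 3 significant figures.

R ≈ 8.42×10⁹ m

L = 4πR²σT⁴ ⇒ R = √(L/(4πσT⁴)).
σT⁴ = 6.27599×10⁹ W/m², so R = √(5.587×10³⁰/(4π×6.27599×10⁹)) = 8.42×10⁹ m.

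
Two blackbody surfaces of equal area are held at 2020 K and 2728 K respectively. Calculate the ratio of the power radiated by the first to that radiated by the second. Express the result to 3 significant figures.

P₁/P₂ ≈ 0.301

With equal areas, P₁/P₂ = (T₁/T₂)⁴ = (2020/2728)⁴ = 0.301.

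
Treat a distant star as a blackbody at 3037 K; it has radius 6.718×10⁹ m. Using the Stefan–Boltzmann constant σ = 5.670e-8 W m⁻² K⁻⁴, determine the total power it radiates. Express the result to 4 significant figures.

P ≈ 2.736×10²⁷ W

Surface area A = 4πR² = 4π(6.718×10⁹ m)² = 5.67139×10²⁰ m².
P = σAT⁴ = 5.670×10⁻⁸ × 5.67139×10²⁰ × (3037)⁴ = 2.736×10²⁷ W.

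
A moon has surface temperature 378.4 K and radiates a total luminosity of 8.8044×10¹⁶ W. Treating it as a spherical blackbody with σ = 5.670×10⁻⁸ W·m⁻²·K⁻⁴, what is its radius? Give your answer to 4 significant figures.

L = 4πR²σT⁴ ⇒ R = √(L/(4πσT⁴)).
σT⁴ = 1162.49 W/m², so R = √(8.8044×10¹⁶/(4π×1162.49)) = 2.455×10⁶ m.

R ≈ 2.455×10⁶ m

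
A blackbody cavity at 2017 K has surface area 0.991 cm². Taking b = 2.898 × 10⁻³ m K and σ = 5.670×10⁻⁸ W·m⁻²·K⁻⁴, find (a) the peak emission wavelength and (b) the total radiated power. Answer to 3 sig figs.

(a) λ_max = b/T = 2.898×10⁻³/2017 = 1.437×10⁻⁶ m = 1.44×10³ nm.
Area A = 0.991 cm² = 9.91×10⁻⁵ m².
(b) P = σAT⁴ = 5.670×10⁻⁸×9.91×10⁻⁵×(2017)⁴ = 93.0 W.

λ_max ≈ 1.44×10³ nm; P ≈ 93.0 W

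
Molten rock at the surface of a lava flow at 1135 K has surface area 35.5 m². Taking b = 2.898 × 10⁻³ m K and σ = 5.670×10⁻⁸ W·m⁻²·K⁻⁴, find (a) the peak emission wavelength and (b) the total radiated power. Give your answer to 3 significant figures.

(a) λ_max = b/T = 2.898×10⁻³/1135 = 2.553×10⁻⁶ m = 2.55 μm.
Area A = 35.5 m².
(b) P = σAT⁴ = 5.670×10⁻⁸×35.5×(1135)⁴ = 3.34×10⁶ W.

λ_max ≈ 2.55 μm; P ≈ 3.34×10⁶ W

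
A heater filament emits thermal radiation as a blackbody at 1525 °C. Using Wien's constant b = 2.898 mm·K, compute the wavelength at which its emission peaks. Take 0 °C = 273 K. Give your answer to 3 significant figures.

T = 1525 °C + 273 = 1798 K.
Wien's displacement law: λ_max = b/T = (2.898×10⁻³ m·K)/(1798 K) = 1.612×10⁻⁶ m.
That is 1.61×10³ nm, in the infrared range.

λ_max ≈ 1.61×10³ nm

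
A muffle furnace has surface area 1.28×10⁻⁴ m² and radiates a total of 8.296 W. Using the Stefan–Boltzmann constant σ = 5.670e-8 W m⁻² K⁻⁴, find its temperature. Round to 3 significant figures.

Area A = 1.28×10⁻⁴ m².
P = σAT⁴ ⇒ T = (P/(σA))^(1/4) = (8.296/(5.670×10⁻⁸×1.28×10⁻⁴))^(1/4) = 1.03×10³ K.

T ≈ 1.03×10³ K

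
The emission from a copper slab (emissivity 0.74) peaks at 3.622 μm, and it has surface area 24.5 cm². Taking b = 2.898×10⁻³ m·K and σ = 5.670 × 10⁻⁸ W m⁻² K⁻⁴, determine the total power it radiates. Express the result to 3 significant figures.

P ≈ 42.1 W

Wien's law: T = b/λ_max = 2.898×10⁻³/3.622×10⁻⁶ = 800.110 K.
Area A = 24.5 cm² = 2.45×10⁻³ m².
Then P = εσAT⁴ = 0.74×5.670×10⁻⁸×2.45×10⁻³×(800.110)⁴ = 42.1 W.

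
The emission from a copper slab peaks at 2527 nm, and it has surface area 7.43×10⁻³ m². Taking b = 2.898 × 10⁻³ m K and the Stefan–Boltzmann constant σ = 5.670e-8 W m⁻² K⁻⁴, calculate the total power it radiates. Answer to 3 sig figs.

P ≈ 729 W

Wien's law: T = b/λ_max = 2.898×10⁻³/2.527×10⁻⁶ = 1146.81 K.
Area A = 7.43×10⁻³ m².
Then P = σAT⁴ = 5.670×10⁻⁸×7.43×10⁻³×(1146.81)⁴ = 729 W.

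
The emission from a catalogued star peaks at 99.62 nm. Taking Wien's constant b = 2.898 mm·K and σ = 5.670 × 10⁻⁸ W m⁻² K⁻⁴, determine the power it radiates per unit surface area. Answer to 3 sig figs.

I ≈ 4.06×10¹⁰ W/m²

Wien's law: T = b/λ_max = 2.898×10⁻³/9.962×10⁻⁸ = 29090.5 K.
Then I = σT⁴ = 5.670×10⁻⁸×(29090.5)⁴ = 4.06×10¹⁰ W/m².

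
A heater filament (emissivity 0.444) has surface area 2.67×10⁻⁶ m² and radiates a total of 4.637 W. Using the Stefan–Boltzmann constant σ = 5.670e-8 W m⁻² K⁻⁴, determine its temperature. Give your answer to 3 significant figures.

Area A = 2.67×10⁻⁶ m².
P = εσAT⁴ ⇒ T = (P/(εσA))^(1/4) = (4.637/(0.444×5.670×10⁻⁸×2.67×10⁻⁶))^(1/4) = 2.88×10³ K.

T ≈ 2.88×10³ K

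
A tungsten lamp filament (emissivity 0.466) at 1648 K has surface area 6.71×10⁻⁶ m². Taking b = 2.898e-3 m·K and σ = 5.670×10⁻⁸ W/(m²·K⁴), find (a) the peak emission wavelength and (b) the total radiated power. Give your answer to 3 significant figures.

λ_max ≈ 1.76 μm; P ≈ 1.31 W

(a) λ_max = b/T = 2.898×10⁻³/1648 = 1.758×10⁻⁶ m = 1.76 μm.
Area A = 6.71×10⁻⁶ m².
(b) P = εσAT⁴ = 0.466×5.670×10⁻⁸×6.71×10⁻⁶×(1648)⁴ = 1.31 W.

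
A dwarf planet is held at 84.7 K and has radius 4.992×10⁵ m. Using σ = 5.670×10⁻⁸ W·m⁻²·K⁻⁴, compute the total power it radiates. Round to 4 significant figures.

P ≈ 9.139×10¹² W

Surface area A = 4πR² = 4π(4.992×10⁵ m)² = 3.13155×10¹² m².
P = σAT⁴ = 5.670×10⁻⁸ × 3.13155×10¹² × (84.7)⁴ = 9.139×10¹² W.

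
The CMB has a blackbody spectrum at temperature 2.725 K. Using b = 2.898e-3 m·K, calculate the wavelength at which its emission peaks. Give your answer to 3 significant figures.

λ_max ≈ 1.06 mm

Wien's displacement law: λ_max = b/T = (2.898×10⁻³ m·K)/(2.725 K) = 1.063×10⁻³ m.
That is 1.06 mm, in the microwave range.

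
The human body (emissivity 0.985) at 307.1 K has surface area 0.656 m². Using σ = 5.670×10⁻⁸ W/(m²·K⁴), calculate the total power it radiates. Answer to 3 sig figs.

P ≈ 326 W

Area A = 0.656 m².
P = εσAT⁴ = 0.985 × 5.670×10⁻⁸ × 0.656 × (307.1)⁴ = 326 W.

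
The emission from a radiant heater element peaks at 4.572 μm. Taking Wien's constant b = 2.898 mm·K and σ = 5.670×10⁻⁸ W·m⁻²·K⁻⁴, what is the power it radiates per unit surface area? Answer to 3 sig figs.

I ≈ 9.15×10³ W/m²

Wien's law: T = b/λ_max = 2.898×10⁻³/4.572×10⁻⁶ = 633.858 K.
Then I = σT⁴ = 5.670×10⁻⁸×(633.858)⁴ = 9.15×10³ W/m².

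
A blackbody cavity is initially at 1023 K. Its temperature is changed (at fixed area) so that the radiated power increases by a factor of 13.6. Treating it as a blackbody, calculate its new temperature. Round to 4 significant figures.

T₂ ≈ 1965 K

P ∝ T⁴, so T₂/T₁ = (P₂/P₁)^(1/4) = (13.6)^(1/4) = 1.92037.
T₂ = 1023 × 1.92037 = 1965 K.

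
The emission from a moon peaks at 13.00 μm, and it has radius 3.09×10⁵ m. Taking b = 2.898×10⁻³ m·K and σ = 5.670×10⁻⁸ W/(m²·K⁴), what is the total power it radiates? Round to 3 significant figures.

P ≈ 1.68×10¹⁴ W

Wien's law: T = b/λ_max = 2.898×10⁻³/1.300×10⁻⁵ = 222.923 K.
Surface area A = 4πR² = 4π(3.09×10⁵ m)² = 1.19985×10¹² m².
Then P = σAT⁴ = 5.670×10⁻⁸×1.19985×10¹²×(222.923)⁴ = 1.68×10¹⁴ W.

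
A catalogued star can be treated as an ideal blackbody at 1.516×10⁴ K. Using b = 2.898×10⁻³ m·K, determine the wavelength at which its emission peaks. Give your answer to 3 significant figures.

Wien's displacement law: λ_max = b/T = (2.898×10⁻³ m·K)/(1.516×10⁴ K) = 1.912×10⁻⁷ m.
That is 191 nm, in the ultraviolet range.

λ_max ≈ 191 nm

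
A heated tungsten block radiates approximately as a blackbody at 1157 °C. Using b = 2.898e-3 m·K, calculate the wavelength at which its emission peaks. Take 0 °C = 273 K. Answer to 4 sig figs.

T = 1157 °C + 273 = 1430 K.
Wien's displacement law: λ_max = b/T = (2.898×10⁻³ m·K)/(1430 K) = 2.0266×10⁻⁶ m.
That is 2.027 μm, in the infrared range.

λ_max ≈ 2.027 μm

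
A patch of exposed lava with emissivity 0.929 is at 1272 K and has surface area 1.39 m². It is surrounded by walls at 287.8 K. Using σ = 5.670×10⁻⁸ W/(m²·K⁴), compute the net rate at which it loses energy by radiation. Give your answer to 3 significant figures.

Net loss ≈ 1.91×10⁵ W

Area A = 1.39 m².
Net radiated power P_net = εσA(T⁴ − T₀⁴) = 0.929×5.670×10⁻⁸×1.39×(1272⁴ − 287.8⁴).
T⁴ − T₀⁴ = 2.61787×10¹² − 6.86062×10⁹ = 2.61101×10¹² K⁴, so P_net = 1.91×10⁵ W.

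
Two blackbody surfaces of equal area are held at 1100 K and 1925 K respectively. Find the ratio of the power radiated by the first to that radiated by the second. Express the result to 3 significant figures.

With equal areas, P₁/P₂ = (T₁/T₂)⁴ = (1100/1925)⁴ = 0.107.

P₁/P₂ ≈ 0.107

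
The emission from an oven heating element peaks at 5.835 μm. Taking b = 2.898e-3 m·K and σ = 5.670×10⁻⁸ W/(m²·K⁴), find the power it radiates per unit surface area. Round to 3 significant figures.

I ≈ 3.45×10³ W/m²

Wien's law: T = b/λ_max = 2.898×10⁻³/5.835×10⁻⁶ = 496.658 K.
Then I = σT⁴ = 5.670×10⁻⁸×(496.658)⁴ = 3.45×10³ W/m².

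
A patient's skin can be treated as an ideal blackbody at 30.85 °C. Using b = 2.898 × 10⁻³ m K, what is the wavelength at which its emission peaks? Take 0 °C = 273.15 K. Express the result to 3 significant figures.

λ_max ≈ 9.53 μm

T = 30.85 °C + 273.15 = 304.00 K.
Wien's displacement law: λ_max = b/T = (2.898×10⁻³ m·K)/(304.00 K) = 9.533×10⁻⁶ m.
That is 9.53 μm, in the infrared range.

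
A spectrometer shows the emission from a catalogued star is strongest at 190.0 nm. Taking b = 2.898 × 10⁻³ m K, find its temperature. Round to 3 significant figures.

Wien's law gives T = b/λ_max = (2.898×10⁻³ m·K)/(1.900×10⁻⁷ m) = 1.53×10⁴ K.

T ≈ 1.53×10⁴ K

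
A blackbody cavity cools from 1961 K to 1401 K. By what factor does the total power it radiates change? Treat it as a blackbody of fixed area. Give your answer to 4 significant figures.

P₂/P₁ ≈ 0.2605

P ∝ T⁴, so P₂/P₁ = (T₂/T₁)⁴ = (1401/1961)⁴ = (0.714431)⁴ = 0.2605.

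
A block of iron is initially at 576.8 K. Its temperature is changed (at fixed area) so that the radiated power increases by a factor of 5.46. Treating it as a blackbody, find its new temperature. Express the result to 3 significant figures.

T₂ ≈ 882 K

P ∝ T⁴, so T₂/T₁ = (P₂/P₁)^(1/4) = (5.46)^(1/4) = 1.52862.
T₂ = 576.8 × 1.52862 = 882 K.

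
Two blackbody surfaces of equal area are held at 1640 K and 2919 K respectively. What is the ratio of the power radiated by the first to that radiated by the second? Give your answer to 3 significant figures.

P₁/P₂ ≈ 0.0996

With equal areas, P₁/P₂ = (T₁/T₂)⁴ = (1640/2919)⁴ = 0.0996.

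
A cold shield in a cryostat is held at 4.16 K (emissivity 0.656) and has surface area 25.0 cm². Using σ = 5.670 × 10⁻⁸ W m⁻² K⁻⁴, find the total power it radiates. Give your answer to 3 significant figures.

P ≈ 2.78×10⁻⁸ W

Area A = 25.0 cm² = 2.50×10⁻³ m².
P = εσAT⁴ = 0.656 × 5.670×10⁻⁸ × 2.50×10⁻³ × (4.16)⁴ = 2.78×10⁻⁸ W.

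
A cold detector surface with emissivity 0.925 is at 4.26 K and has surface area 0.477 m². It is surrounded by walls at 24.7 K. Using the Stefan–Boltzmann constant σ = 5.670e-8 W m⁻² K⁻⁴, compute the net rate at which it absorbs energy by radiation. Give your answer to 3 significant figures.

Area A = 0.477 m².
Net radiated power P_net = εσA(T⁴ − T₀⁴) = 0.925×5.670×10⁻⁸×0.477×(4.26⁴ − 24.7⁴).
T⁴ − T₀⁴ = 329.335 − 3.72210×10⁵ = -3.71881×10⁵ K⁴, so P_net = -9.30×10⁻³ W — negative, meaning a net gain of 9.30×10⁻³ W.

Net gain ≈ 9.30×10⁻³ W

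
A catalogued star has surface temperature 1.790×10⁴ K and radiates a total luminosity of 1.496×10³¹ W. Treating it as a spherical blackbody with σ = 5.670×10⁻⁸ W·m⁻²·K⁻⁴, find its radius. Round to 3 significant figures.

R ≈ 1.43×10¹⁰ m

L = 4πR²σT⁴ ⇒ R = √(L/(4πσT⁴)).
σT⁴ = 5.82097×10⁹ W/m², so R = √(1.496×10³¹/(4π×5.82097×10⁹)) = 1.43×10¹⁰ m.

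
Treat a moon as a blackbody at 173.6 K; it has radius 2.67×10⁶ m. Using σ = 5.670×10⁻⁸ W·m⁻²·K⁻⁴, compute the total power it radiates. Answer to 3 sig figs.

P ≈ 4.61×10¹⁵ W

Surface area A = 4πR² = 4π(2.67×10⁶ m)² = 8.95844×10¹³ m².
P = σAT⁴ = 5.670×10⁻⁸ × 8.95844×10¹³ × (173.6)⁴ = 4.61×10¹⁵ W.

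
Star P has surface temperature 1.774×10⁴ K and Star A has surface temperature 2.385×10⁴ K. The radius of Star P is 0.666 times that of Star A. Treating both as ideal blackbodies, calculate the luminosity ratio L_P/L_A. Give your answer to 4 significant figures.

L_P/L_A ≈ 0.1358

L ∝ R²T⁴, so L_P/L_A = (R_P/R_A)²(T_P/T_A)⁴ = (0.666)² × (1.774×10⁴/2.385×10⁴)⁴ = 0.443556 × 0.306098 = 0.1358.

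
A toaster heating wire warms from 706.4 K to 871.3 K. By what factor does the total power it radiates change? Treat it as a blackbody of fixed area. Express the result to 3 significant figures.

P₂/P₁ ≈ 2.31

P ∝ T⁴, so P₂/P₁ = (T₂/T₁)⁴ = (871.3/706.4)⁴ = (1.23344)⁴ = 2.31.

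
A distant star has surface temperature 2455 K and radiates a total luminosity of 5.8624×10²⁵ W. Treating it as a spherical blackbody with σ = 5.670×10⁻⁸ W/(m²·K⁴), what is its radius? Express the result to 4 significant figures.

L = 4πR²σT⁴ ⇒ R = √(L/(4πσT⁴)).
σT⁴ = 2.05963×10⁶ W/m², so R = √(5.8624×10²⁵/(4π×2.05963×10⁶)) = 1.505×10⁹ m.

R ≈ 1.505×10⁹ m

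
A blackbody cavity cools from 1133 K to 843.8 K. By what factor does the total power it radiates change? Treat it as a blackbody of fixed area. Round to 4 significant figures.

P ∝ T⁴, so P₂/P₁ = (T₂/T₁)⁴ = (843.8/1133)⁴ = (0.744748)⁴ = 0.3076.

P₂/P₁ ≈ 0.3076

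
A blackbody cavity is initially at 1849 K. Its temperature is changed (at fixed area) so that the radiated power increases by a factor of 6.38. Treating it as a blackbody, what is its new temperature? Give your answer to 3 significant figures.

P ∝ T⁴, so T₂/T₁ = (P₂/P₁)^(1/4) = (6.38)^(1/4) = 1.58930.
T₂ = 1849 × 1.58930 = 2.94×10³ K.

T₂ ≈ 2.94×10³ K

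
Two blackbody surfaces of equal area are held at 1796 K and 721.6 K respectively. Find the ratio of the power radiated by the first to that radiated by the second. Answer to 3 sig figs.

P₁/P₂ ≈ 38.4

With equal areas, P₁/P₂ = (T₁/T₂)⁴ = (1796/721.6)⁴ = 38.4.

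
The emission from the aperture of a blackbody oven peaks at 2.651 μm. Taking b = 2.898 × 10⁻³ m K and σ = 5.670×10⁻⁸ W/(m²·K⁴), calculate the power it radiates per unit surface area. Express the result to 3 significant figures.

Wien's law: T = b/λ_max = 2.898×10⁻³/2.651×10⁻⁶ = 1093.17 K.
Then I = σT⁴ = 5.670×10⁻⁸×(1093.17)⁴ = 8.10×10⁴ W/m².

I ≈ 8.10×10⁴ W/m²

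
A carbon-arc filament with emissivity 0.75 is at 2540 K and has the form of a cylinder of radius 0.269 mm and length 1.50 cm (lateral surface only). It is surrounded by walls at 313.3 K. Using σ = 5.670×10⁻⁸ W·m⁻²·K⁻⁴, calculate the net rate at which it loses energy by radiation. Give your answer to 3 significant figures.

Net loss ≈ 44.9 W

Lateral area A = 2πrL = 2π×2.69×10⁻⁴×0.0150 = 2.53527×10⁻⁵ m².
Net radiated power P_net = εσA(T⁴ − T₀⁴) = 0.75×5.670×10⁻⁸×2.53527×10⁻⁵×(2540⁴ − 313.3⁴).
T⁴ − T₀⁴ = 4.16231×10¹³ − 9.63478×10⁹ = 4.16135×10¹³ K⁴, so P_net = 44.9 W.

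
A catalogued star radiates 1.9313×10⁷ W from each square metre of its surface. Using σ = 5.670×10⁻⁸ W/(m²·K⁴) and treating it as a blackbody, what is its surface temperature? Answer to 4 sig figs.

T ≈ 4296 K

I = σT⁴, so T = (I/σ)^(1/4) = (1.9313×10⁷/(5.670×10⁻⁸))^(1/4) = 4296 K.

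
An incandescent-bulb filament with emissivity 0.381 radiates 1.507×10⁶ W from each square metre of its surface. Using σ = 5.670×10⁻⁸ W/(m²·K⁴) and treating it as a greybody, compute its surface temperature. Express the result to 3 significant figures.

I = εσT⁴, so T = (I/εσ)^(1/4) = (1.507×10⁶/(0.381×5.670×10⁻⁸))^(1/4) = 2.89×10³ K.

T ≈ 2.89×10³ K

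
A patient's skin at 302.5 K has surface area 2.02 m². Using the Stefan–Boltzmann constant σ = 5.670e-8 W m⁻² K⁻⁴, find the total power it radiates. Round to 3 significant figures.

P ≈ 959 W

Area A = 2.02 m².
P = σAT⁴ = 5.670×10⁻⁸ × 2.02 × (302.5)⁴ = 959 W.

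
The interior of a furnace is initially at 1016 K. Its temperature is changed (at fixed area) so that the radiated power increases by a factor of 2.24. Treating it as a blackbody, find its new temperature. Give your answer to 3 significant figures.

P ∝ T⁴, so T₂/T₁ = (P₂/P₁)^(1/4) = (2.24)^(1/4) = 1.22338.
T₂ = 1016 × 1.22338 = 1.24×10³ K.

T₂ ≈ 1.24×10³ K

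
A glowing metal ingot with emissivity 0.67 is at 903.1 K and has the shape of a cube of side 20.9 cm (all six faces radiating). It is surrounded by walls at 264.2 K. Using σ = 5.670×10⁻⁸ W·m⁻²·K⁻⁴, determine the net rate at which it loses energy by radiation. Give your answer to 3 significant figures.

Area A = 6s² = 6×(0.209 m)² = 0.262086 m².
Net radiated power P_net = εσA(T⁴ − T₀⁴) = 0.67×5.670×10⁻⁸×0.262086×(903.1⁴ − 264.2⁴).
T⁴ − T₀⁴ = 6.65186×10¹¹ − 4.87227×10⁹ = 6.60314×10¹¹ K⁴, so P_net = 6.57×10³ W.

Net loss ≈ 6.57×10³ W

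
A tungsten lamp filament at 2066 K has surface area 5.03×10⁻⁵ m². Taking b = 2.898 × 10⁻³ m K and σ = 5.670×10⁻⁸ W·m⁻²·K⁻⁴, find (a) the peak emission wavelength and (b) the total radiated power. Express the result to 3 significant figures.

(a) λ_max = b/T = 2.898×10⁻³/2066 = 1.403×10⁻⁶ m = 1.40 μm.
Area A = 5.03×10⁻⁵ m².
(b) P = σAT⁴ = 5.670×10⁻⁸×5.03×10⁻⁵×(2066)⁴ = 52.0 W.

λ_max ≈ 1.40 μm; P ≈ 52.0 W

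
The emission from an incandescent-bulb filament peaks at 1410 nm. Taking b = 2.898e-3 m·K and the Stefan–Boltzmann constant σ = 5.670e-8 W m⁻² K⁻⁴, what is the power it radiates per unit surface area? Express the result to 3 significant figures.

I ≈ 1.01×10⁶ W/m²

Wien's law: T = b/λ_max = 2.898×10⁻³/1.410×10⁻⁶ = 2055.32 K.
Then I = σT⁴ = 5.670×10⁻⁸×(2055.32)⁴ = 1.01×10⁶ W/m².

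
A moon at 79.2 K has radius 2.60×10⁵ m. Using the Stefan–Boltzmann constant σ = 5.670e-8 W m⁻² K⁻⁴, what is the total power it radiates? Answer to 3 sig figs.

Surface area A = 4πR² = 4π(2.60×10⁵ m)² = 8.49487×10¹¹ m².
P = σAT⁴ = 5.670×10⁻⁸ × 8.49487×10¹¹ × (79.2)⁴ = 1.90×10¹² W.

P ≈ 1.90×10¹² W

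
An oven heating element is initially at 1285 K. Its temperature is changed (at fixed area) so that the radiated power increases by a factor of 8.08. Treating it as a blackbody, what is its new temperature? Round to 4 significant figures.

T₂ ≈ 2166 K

P ∝ T⁴, so T₂/T₁ = (P₂/P₁)^(1/4) = (8.08)^(1/4) = 1.68598.
T₂ = 1285 × 1.68598 = 2166 K.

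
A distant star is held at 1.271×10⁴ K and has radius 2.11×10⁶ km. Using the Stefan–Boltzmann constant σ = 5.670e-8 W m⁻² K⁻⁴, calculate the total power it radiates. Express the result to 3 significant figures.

Surface area A = 4πR² = 4π(2.11×10⁹ m)² = 5.59467×10¹⁹ m².
P = σAT⁴ = 5.670×10⁻⁸ × 5.59467×10¹⁹ × (1.271×10⁴)⁴ = 8.28×10²⁸ W.

P ≈ 8.28×10²⁸ W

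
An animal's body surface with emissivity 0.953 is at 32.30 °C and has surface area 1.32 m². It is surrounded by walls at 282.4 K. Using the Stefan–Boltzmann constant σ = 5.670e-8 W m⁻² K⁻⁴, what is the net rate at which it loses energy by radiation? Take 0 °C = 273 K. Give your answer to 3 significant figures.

Net loss ≈ 166 W

T = 32.30 °C + 273 = 305.30 K.
Area A = 1.32 m².
Net radiated power P_net = εσA(T⁴ − T₀⁴) = 0.953×5.670×10⁻⁸×1.32×(305.30⁴ − 282.4⁴).
T⁴ − T₀⁴ = 8.68775×10⁹ − 6.36002×10⁹ = 2.32773×10⁹ K⁴, so P_net = 166 W.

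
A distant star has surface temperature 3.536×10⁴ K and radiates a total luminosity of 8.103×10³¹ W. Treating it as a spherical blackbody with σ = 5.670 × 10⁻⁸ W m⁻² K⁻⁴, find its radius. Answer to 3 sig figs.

R ≈ 8.53×10⁹ m

L = 4πR²σT⁴ ⇒ R = √(L/(4πσT⁴)).
σT⁴ = 8.86405×10¹⁰ W/m², so R = √(8.103×10³¹/(4π×8.86405×10¹⁰)) = 8.53×10⁹ m.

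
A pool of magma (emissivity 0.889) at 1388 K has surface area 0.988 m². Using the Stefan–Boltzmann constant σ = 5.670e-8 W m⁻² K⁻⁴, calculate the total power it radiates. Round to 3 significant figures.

Area A = 0.988 m².
P = εσAT⁴ = 0.889 × 5.670×10⁻⁸ × 0.988 × (1388)⁴ = 1.85×10⁵ W.

P ≈ 1.85×10⁵ W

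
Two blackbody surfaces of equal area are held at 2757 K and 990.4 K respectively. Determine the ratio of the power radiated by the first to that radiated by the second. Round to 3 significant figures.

P₁/P₂ ≈ 60.0

With equal areas, P₁/P₂ = (T₁/T₂)⁴ = (2757/990.4)⁴ = 60.0.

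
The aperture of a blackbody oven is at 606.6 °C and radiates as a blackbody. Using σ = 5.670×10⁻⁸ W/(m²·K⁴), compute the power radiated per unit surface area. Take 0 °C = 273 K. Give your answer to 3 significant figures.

T = 606.6 °C + 273 = 879.6 K.
Stefan–Boltzmann: I = σT⁴ = 5.670×10⁻⁸ × (879.6)⁴ = 3.39×10⁴ W/m².

I ≈ 3.39×10⁴ W/m²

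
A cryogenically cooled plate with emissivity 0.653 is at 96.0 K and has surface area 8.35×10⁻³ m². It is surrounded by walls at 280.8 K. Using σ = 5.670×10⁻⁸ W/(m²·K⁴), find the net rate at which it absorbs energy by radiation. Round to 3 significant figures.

Area A = 8.35×10⁻³ m².
Net radiated power P_net = εσA(T⁴ − T₀⁴) = 0.653×5.670×10⁻⁸×8.35×10⁻³×(96.0⁴ − 280.8⁴).
T⁴ − T₀⁴ = 8.49347×10⁷ − 6.21711×10⁹ = -6.13218×10⁹ K⁴, so P_net = -1.90 W — negative, meaning a net gain of 1.90 W.

Net gain ≈ 1.90 W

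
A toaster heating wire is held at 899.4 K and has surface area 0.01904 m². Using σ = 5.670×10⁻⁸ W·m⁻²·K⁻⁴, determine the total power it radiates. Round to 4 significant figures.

P ≈ 706.4 W

Area A = 0.01904 m².
P = σAT⁴ = 5.670×10⁻⁸ × 0.01904 × (899.4)⁴ = 706.4 W.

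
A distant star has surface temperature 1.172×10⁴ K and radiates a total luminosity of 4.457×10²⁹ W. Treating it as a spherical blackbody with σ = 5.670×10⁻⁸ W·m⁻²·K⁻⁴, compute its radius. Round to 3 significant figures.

L = 4πR²σT⁴ ⇒ R = √(L/(4πσT⁴)).
σT⁴ = 1.06978×10⁹ W/m², so R = √(4.457×10²⁹/(4π×1.06978×10⁹)) = 5.76×10⁹ m.

R ≈ 5.76×10⁹ m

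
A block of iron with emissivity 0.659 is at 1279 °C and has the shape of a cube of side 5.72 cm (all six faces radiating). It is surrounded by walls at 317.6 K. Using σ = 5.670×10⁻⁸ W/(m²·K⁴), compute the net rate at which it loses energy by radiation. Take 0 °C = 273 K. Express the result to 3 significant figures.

T = 1279 °C + 273 = 1552 K.
Area A = 6s² = 6×(0.0572 m)² = 0.019631 m².
Net radiated power P_net = εσA(T⁴ − T₀⁴) = 0.659×5.670×10⁻⁸×0.019631×(1552⁴ − 317.6⁴).
T⁴ − T₀⁴ = 5.80185×10¹² − 1.01747×10¹⁰ = 5.79168×10¹² K⁴, so P_net = 4.25×10³ W.

Net loss ≈ 4.25×10³ W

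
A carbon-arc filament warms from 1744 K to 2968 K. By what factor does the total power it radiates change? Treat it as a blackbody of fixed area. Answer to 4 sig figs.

P ∝ T⁴, so P₂/P₁ = (T₂/T₁)⁴ = (2968/1744)⁴ = (1.70183)⁴ = 8.388.

P₂/P₁ ≈ 8.388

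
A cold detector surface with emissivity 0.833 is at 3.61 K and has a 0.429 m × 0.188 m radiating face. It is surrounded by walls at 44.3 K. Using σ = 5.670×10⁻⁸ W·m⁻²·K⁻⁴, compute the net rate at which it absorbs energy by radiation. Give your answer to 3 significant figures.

Net gain ≈ 0.0147 W

Area A = 0.429 × 0.188 = 0.080652 m².
Net radiated power P_net = εσA(T⁴ − T₀⁴) = 0.833×5.670×10⁻⁸×0.080652×(3.61⁴ − 44.3⁴).
T⁴ − T₀⁴ = 169.836 − 3.85137×10⁶ = -3.85120×10⁶ K⁴, so P_net = -0.0147 W — negative, meaning a net gain of 0.0147 W.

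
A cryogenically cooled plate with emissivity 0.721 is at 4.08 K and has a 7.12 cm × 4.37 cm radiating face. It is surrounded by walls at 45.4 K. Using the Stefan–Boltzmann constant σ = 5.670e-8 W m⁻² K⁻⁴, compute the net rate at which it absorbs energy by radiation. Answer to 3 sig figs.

Area A = 0.0712 × 0.0437 = 3.11144×10⁻³ m².
Net radiated power P_net = εσA(T⁴ − T₀⁴) = 0.721×5.670×10⁻⁸×3.11144×10⁻³×(4.08⁴ − 45.4⁴).
T⁴ − T₀⁴ = 277.103 − 4.24838×10⁶ = -4.24810×10⁶ K⁴, so P_net = -5.40×10⁻⁴ W — negative, meaning a net gain of 5.40×10⁻⁴ W.

Net gain ≈ 5.40×10⁻⁴ W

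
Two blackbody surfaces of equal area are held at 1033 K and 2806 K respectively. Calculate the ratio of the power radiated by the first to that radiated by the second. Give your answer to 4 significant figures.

With equal areas, P₁/P₂ = (T₁/T₂)⁴ = (1033/2806)⁴ = 0.01837.

P₁/P₂ ≈ 0.01837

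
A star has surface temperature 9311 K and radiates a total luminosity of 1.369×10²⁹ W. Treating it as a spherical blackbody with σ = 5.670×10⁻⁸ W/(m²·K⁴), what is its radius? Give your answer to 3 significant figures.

L = 4πR²σT⁴ ⇒ R = √(L/(4πσT⁴)).
σT⁴ = 4.26156×10⁸ W/m², so R = √(1.369×10²⁹/(4π×4.26156×10⁸)) = 5.06×10⁹ m.

R ≈ 5.06×10⁹ m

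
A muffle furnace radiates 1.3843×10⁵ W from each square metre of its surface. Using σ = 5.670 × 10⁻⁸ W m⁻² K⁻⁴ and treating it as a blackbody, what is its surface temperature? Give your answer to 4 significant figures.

T ≈ 1250 K

I = σT⁴, so T = (I/σ)^(1/4) = (1.3843×10⁵/(5.670×10⁻⁸))^(1/4) = 1250 K.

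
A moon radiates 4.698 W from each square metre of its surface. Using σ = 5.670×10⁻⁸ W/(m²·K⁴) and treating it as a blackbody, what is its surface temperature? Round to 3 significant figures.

I = σT⁴, so T = (I/σ)^(1/4) = (4.698/(5.670×10⁻⁸))^(1/4) = 95.4 K.

T ≈ 95.4 K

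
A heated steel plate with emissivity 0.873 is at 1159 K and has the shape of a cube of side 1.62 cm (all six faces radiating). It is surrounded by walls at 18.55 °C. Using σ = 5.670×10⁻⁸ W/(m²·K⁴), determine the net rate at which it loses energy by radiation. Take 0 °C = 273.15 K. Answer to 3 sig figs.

Surroundings: T = 18.55 °C + 273.15 = 291.70 K.
Area A = 6s² = 6×(0.0162 m)² = 1.57464×10⁻³ m².
Net radiated power P_net = εσA(T⁴ − T₀⁴) = 0.873×5.670×10⁻⁸×1.57464×10⁻³×(1159⁴ − 291.70⁴).
T⁴ − T₀⁴ = 1.80440×10¹² − 7.24012×10⁹ = 1.79716×10¹² K⁴, so P_net = 140 W.

Net loss ≈ 140 W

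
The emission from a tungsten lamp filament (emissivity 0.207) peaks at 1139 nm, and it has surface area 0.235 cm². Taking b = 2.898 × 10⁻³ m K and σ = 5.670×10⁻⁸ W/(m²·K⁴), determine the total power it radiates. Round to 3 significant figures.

P ≈ 11.6 W

Wien's law: T = b/λ_max = 2.898×10⁻³/1.139×10⁻⁶ = 2544.34 K.
Area A = 0.235 cm² = 2.35×10⁻⁵ m².
Then P = εσAT⁴ = 0.207×5.670×10⁻⁸×2.35×10⁻⁵×(2544.34)⁴ = 11.6 W.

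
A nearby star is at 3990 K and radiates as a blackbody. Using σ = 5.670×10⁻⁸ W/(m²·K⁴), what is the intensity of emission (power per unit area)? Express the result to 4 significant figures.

Stefan–Boltzmann: I = σT⁴ = 5.670×10⁻⁸ × (3990)⁴ = 1.437×10⁷ W/m².

I ≈ 1.437×10⁷ W/m²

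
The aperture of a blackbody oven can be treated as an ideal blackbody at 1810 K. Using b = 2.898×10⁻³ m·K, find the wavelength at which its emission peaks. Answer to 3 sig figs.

Wien's displacement law: λ_max = b/T = (2.898×10⁻³ m·K)/(1810 K) = 1.601×10⁻⁶ m.
That is 1.60 μm, in the infrared range.

λ_max ≈ 1.60 μm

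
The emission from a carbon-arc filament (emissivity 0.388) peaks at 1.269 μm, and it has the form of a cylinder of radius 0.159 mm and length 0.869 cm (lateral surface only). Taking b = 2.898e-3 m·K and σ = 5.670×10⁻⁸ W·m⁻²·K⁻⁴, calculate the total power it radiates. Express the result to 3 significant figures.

P ≈ 5.19 W

Wien's law: T = b/λ_max = 2.898×10⁻³/1.269×10⁻⁶ = 2283.69 K.
Lateral area A = 2πrL = 2π×1.59×10⁻⁴×8.69×10⁻³ = 8.68154×10⁻⁶ m².
Then P = εσAT⁴ = 0.388×5.670×10⁻⁸×8.68154×10⁻⁶×(2283.69)⁴ = 5.19 W.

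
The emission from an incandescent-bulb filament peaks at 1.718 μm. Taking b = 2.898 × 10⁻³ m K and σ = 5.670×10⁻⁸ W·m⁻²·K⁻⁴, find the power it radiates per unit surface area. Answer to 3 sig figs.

Wien's law: T = b/λ_max = 2.898×10⁻³/1.718×10⁻⁶ = 1686.85 K.
Then I = σT⁴ = 5.670×10⁻⁸×(1686.85)⁴ = 4.59×10⁵ W/m².

I ≈ 4.59×10⁵ W/m²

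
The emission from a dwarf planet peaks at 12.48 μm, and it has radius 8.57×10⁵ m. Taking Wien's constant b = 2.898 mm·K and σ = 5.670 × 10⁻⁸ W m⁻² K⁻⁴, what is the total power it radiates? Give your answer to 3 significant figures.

Wien's law: T = b/λ_max = 2.898×10⁻³/1.248×10⁻⁵ = 232.212 K.
Surface area A = 4πR² = 4π(8.57×10⁵ m)² = 9.22936×10¹² m².
Then P = σAT⁴ = 5.670×10⁻⁸×9.22936×10¹²×(232.212)⁴ = 1.52×10¹⁵ W.

P ≈ 1.52×10¹⁵ W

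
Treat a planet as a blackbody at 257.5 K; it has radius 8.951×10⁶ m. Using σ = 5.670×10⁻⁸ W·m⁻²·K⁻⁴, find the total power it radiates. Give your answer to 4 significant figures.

Surface area A = 4πR² = 4π(8.951×10⁶ m)² = 1.00682×10¹⁵ m².
P = σAT⁴ = 5.670×10⁻⁸ × 1.00682×10¹⁵ × (257.5)⁴ = 2.510×10¹⁷ W.

P ≈ 2.510×10¹⁷ W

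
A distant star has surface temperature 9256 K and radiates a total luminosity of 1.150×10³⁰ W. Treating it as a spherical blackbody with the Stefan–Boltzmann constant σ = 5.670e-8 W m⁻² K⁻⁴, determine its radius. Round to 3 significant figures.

L = 4πR²σT⁴ ⇒ R = √(L/(4πσT⁴)).
σT⁴ = 4.16175×10⁸ W/m², so R = √(1.150×10³⁰/(4π×4.16175×10⁸)) = 1.48×10¹⁰ m.

R ≈ 1.48×10¹⁰ m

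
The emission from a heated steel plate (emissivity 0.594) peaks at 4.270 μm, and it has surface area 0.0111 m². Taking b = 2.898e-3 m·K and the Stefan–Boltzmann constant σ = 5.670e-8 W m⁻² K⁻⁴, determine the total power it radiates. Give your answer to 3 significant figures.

Wien's law: T = b/λ_max = 2.898×10⁻³/4.270×10⁻⁶ = 678.689 K.
Area A = 0.0111 m².
Then P = εσAT⁴ = 0.594×5.670×10⁻⁸×0.0111×(678.689)⁴ = 79.3 W.

P ≈ 79.3 W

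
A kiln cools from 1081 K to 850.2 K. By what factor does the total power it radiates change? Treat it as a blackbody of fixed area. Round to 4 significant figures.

P ∝ T⁴, so P₂/P₁ = (T₂/T₁)⁴ = (850.2/1081)⁴ = (0.786494)⁴ = 0.3826.

P₂/P₁ ≈ 0.3826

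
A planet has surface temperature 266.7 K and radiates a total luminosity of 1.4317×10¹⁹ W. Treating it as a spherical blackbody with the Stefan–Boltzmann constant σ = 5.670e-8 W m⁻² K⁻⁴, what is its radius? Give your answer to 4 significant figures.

R ≈ 6.302×10⁷ m

L = 4πR²σT⁴ ⇒ R = √(L/(4πσT⁴)).
σT⁴ = 286.863 W/m², so R = √(1.4317×10¹⁹/(4π×286.863)) = 6.302×10⁷ m.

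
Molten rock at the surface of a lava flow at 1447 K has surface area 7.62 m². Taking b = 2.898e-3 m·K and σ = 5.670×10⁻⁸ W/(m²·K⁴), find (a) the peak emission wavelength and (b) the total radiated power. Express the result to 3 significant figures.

λ_max ≈ 2.00×10³ nm; P ≈ 1.89×10⁶ W

(a) λ_max = b/T = 2.898×10⁻³/1447 = 2.003×10⁻⁶ m = 2.00×10³ nm.
Area A = 7.62 m².
(b) P = σAT⁴ = 5.670×10⁻⁸×7.62×(1447)⁴ = 1.89×10⁶ W.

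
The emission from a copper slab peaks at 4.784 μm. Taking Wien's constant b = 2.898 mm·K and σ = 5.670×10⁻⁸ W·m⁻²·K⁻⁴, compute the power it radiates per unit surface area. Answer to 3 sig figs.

Wien's law: T = b/λ_max = 2.898×10⁻³/4.784×10⁻⁶ = 605.769 K.
Then I = σT⁴ = 5.670×10⁻⁸×(605.769)⁴ = 7.64×10³ W/m².

I ≈ 7.64×10³ W/m²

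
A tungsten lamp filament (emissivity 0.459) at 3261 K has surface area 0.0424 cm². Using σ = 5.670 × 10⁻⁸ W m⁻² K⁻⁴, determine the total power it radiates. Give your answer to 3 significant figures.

P ≈ 12.5 W

Area A = 0.0424 cm² = 4.24×10⁻⁶ m².
P = εσAT⁴ = 0.459 × 5.670×10⁻⁸ × 4.24×10⁻⁶ × (3261)⁴ = 12.5 W.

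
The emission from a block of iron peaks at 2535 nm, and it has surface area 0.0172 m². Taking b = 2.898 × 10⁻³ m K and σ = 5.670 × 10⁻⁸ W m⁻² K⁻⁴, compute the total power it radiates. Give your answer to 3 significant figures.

Wien's law: T = b/λ_max = 2.898×10⁻³/2.535×10⁻⁶ = 1143.20 K.
Area A = 0.0172 m².
Then P = σAT⁴ = 5.670×10⁻⁸×0.0172×(1143.20)⁴ = 1.67×10³ W.

P ≈ 1.67×10³ W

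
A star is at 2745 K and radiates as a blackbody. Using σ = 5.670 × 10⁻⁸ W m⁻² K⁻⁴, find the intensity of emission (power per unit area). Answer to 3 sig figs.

I ≈ 3.22×10⁶ W/m²

Stefan–Boltzmann: I = σT⁴ = 5.670×10⁻⁸ × (2745)⁴ = 3.22×10⁶ W/m².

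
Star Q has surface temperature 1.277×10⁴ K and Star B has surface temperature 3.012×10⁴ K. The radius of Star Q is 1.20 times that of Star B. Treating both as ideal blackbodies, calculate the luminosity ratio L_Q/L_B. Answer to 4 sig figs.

L_Q/L_B ≈ 0.04653

L ∝ R²T⁴, so L_Q/L_B = (R_Q/R_B)²(T_Q/T_B)⁴ = (1.20)² × (1.277×10⁴/3.012×10⁴)⁴ = 1.44 × 0.0323105 = 0.04653.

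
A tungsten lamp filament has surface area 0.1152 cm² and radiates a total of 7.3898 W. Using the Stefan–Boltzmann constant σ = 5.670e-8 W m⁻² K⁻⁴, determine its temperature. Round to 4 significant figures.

T ≈ 1834 K

Area A = 0.1152 cm² = 1.152×10⁻⁵ m².
P = σAT⁴ ⇒ T = (P/(σA))^(1/4) = (7.3898/(5.670×10⁻⁸×1.152×10⁻⁵))^(1/4) = 1834 K.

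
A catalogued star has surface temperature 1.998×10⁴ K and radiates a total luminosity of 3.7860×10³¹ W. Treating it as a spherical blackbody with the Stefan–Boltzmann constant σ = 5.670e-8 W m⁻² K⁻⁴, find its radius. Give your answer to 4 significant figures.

R ≈ 1.826×10¹⁰ m

L = 4πR²σT⁴ ⇒ R = √(L/(4πσT⁴)).
σT⁴ = 9.03577×10⁹ W/m², so R = √(3.7860×10³¹/(4π×9.03577×10⁹)) = 1.826×10¹⁰ m.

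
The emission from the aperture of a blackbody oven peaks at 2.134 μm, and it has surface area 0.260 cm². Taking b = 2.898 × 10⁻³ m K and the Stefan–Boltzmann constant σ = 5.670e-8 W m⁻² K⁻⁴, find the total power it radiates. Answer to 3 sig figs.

Wien's law: T = b/λ_max = 2.898×10⁻³/2.134×10⁻⁶ = 1358.01 K.
Area A = 0.260 cm² = 2.60×10⁻⁵ m².
Then P = σAT⁴ = 5.670×10⁻⁸×2.60×10⁻⁵×(1358.01)⁴ = 5.01 W.

P ≈ 5.01 W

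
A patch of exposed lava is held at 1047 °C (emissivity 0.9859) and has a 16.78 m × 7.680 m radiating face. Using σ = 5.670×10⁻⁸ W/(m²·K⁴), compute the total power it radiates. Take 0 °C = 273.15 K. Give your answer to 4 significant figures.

T = 1047 °C + 273.15 = 1320.15 K.
Area A = 16.78 × 7.680 = 128.87 m².
P = εσAT⁴ = 0.9859 × 5.670×10⁻⁸ × 128.87 × (1320.15)⁴ = 2.188×10⁷ W.

P ≈ 2.188×10⁷ W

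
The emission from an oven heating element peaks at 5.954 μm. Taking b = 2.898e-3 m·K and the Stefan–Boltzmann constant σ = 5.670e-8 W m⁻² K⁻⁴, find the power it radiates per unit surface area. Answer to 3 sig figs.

Wien's law: T = b/λ_max = 2.898×10⁻³/5.954×10⁻⁶ = 486.732 K.
Then I = σT⁴ = 5.670×10⁻⁸×(486.732)⁴ = 3.18×10³ W/m².

I ≈ 3.18×10³ W/m²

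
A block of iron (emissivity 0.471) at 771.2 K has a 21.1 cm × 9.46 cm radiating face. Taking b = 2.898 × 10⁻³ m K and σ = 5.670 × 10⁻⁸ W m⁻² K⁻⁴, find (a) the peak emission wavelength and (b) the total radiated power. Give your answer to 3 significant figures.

λ_max ≈ 3.76 μm; P ≈ 189 W

(a) λ_max = b/T = 2.898×10⁻³/771.2 = 3.758×10⁻⁶ m = 3.76 μm.
Area A = 0.211 × 0.0946 = 0.0199606 m².
(b) P = εσAT⁴ = 0.471×5.670×10⁻⁸×0.0199606×(771.2)⁴ = 189 W.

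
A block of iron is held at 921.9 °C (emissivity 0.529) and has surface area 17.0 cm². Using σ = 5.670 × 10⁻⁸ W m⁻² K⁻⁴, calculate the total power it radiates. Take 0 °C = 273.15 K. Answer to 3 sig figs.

P ≈ 104 W

T = 921.9 °C + 273.15 = 1195.05 K.
Area A = 17.0 cm² = 1.70×10⁻³ m².
P = εσAT⁴ = 0.529 × 5.670×10⁻⁸ × 1.70×10⁻³ × (1195.05)⁴ = 104 W.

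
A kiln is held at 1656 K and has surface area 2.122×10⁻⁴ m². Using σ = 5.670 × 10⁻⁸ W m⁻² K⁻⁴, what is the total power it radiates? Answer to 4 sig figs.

Area A = 2.122×10⁻⁴ m².
P = σAT⁴ = 5.670×10⁻⁸ × 2.122×10⁻⁴ × (1656)⁴ = 90.48 W.

P ≈ 90.48 W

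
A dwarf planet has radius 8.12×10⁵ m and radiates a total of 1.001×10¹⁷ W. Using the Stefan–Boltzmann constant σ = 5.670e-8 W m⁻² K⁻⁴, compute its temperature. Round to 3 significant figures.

T ≈ 679 K

Surface area A = 4πR² = 4π(8.12×10⁵ m)² = 8.28556×10¹² m².
P = σAT⁴ ⇒ T = (P/(σA))^(1/4) = (1.001×10¹⁷/(5.670×10⁻⁸×8.28556×10¹²))^(1/4) = 679 K.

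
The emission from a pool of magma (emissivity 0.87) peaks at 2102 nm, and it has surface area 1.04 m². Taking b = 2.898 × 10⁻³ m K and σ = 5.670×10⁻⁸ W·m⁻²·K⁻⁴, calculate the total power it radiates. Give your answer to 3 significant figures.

P ≈ 1.85×10⁵ W

Wien's law: T = b/λ_max = 2.898×10⁻³/2.102×10⁻⁶ = 1378.69 K.
Area A = 1.04 m².
Then P = εσAT⁴ = 0.87×5.670×10⁻⁸×1.04×(1378.69)⁴ = 1.85×10⁵ W.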